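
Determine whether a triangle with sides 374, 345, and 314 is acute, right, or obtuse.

Compare the square of the longest side to the sum of squares of the other two: 314² + 345² = 217621 > 139876 = 374².

acute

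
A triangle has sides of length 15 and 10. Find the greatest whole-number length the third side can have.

24

The third side must be strictly less than 15 + 10 = 25.
The largest integer below 25 is 24.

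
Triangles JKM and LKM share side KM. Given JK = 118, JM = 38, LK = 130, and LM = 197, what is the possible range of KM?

From triangle JKM: |118 − 38| < KM < 118 + 38, i.e. 80 < KM < 156.
From triangle LKM: 67 < KM < 327.
Both must hold, so KM lies in the intersection.

80 < KM < 156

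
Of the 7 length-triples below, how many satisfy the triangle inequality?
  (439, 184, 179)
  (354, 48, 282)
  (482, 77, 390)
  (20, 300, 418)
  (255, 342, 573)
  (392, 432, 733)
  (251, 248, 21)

3

(179,184,439): 179+184 ≤ 439 → not valid
(48,282,354): 48+282 ≤ 354 → not valid
(77,390,482): 77+390 ≤ 482 → not valid
(20,300,418): 20+300 ≤ 418 → not valid
(255,342,573): 255+342 > 573 → valid
(392,432,733): 392+432 > 733 → valid
(21,248,251): 21+248 > 251 → valid
3 of the 7 triples form a triangle.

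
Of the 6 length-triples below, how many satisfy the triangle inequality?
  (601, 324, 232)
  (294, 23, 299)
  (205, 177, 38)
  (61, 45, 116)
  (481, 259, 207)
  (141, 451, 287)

2

(232,324,601): 232+324 ≤ 601 → not valid
(23,294,299): 23+294 > 299 → valid
(38,177,205): 38+177 > 205 → valid
(45,61,116): 45+61 ≤ 116 → not valid
(207,259,481): 207+259 ≤ 481 → not valid
(141,287,451): 141+287 ≤ 451 → not valid
2 of the 6 triples form a triangle.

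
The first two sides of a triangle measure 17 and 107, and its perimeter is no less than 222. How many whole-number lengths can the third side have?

26

Triangle inequality: 90 < x < 124. Perimeter ≥ 222 gives x ≥ 222 − 17 − 107 = 98.
So 98 ≤ x < 124; integers 98 through 123: 26 values.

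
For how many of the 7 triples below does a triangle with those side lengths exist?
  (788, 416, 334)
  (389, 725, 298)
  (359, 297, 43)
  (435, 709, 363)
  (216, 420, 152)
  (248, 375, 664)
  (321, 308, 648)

1

(334,416,788): 334+416 ≤ 788 → not valid
(298,389,725): 298+389 ≤ 725 → not valid
(43,297,359): 43+297 ≤ 359 → not valid
(363,435,709): 363+435 > 709 → valid
(152,216,420): 152+216 ≤ 420 → not valid
(248,375,664): 248+375 ≤ 664 → not valid
(308,321,648): 308+321 ≤ 648 → not valid
1 of the 7 triples forms a triangle.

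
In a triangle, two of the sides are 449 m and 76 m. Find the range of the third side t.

By the triangle inequality, t must be less than 449 + 76 = 525 and greater than |449 − 76| = 373.

373 < t < 525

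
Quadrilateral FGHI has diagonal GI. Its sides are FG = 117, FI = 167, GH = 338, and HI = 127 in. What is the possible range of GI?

211 < GI < 284

From triangle FGI: |117 − 167| < GI < 117 + 167, i.e. 50 < GI < 284.
From triangle HGI: 211 < GI < 465.
Both must hold, so GI lies in the intersection.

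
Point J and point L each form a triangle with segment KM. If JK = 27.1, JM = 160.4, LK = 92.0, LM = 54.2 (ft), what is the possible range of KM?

133.3 < KM < 146.2

From triangle JKM: |27.1 − 160.4| < KM < 27.1 + 160.4, i.e. 133.3 < KM < 187.5.
From triangle LKM: 37.8 < KM < 146.2.
Both must hold, so KM lies in the intersection.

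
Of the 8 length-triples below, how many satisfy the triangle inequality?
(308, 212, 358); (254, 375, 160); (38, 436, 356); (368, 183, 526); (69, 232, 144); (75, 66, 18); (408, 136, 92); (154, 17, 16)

4

(212,308,358): 212+308 > 358 → valid
(160,254,375): 160+254 > 375 → valid
(38,356,436): 38+356 ≤ 436 → not valid
(183,368,526): 183+368 > 526 → valid
(69,144,232): 69+144 ≤ 232 → not valid
(18,66,75): 18+66 > 75 → valid
(92,136,408): 92+136 ≤ 408 → not valid
(16,17,154): 16+17 ≤ 154 → not valid
4 of the 8 triples form a triangle.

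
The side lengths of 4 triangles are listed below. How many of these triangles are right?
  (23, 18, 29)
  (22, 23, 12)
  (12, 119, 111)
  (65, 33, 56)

(23,18,29): 18²+23² = 853 > 841 = 29² → acute
(22,23,12): 12²+22² = 628 > 529 = 23² → acute
(12,119,111): 12²+111² = 12465 < 14161 = 119² → obtuse
(65,33,56): 33²+56² = 4225 = 65² → right
1 of the 4 is right.

1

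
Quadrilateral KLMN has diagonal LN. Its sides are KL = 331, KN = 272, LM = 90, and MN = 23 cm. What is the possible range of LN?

From triangle KLN: |331 − 272| < LN < 331 + 272, i.e. 59 < LN < 603.
From triangle MLN: 67 < LN < 113.
Both must hold, so LN lies in the intersection.

67 < LN < 113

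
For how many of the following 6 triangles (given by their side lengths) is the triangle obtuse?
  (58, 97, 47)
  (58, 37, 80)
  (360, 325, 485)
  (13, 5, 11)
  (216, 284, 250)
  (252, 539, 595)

3

(58,97,47): 47²+58² = 5573 < 9409 = 97² → obtuse
(58,37,80): 37²+58² = 4733 < 6400 = 80² → obtuse
(360,325,485): 325²+360² = 235225 = 485² → right
(13,5,11): 5²+11² = 146 < 169 = 13² → obtuse
(216,284,250): 216²+250² = 109156 > 80656 = 284² → acute
(252,539,595): 252²+539² = 354025 = 595² → right
3 of the 6 are obtuse.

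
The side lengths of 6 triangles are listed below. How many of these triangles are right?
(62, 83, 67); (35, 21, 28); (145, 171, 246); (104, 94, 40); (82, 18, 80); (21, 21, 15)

2

(62,83,67): 62²+67² = 8333 > 6889 = 83² → acute
(35,21,28): 21²+28² = 1225 = 35² → right
(145,171,246): 145²+171² = 50266 < 60516 = 246² → obtuse
(104,94,40): 40²+94² = 10436 < 10816 = 104² → obtuse
(82,18,80): 18²+80² = 6724 = 82² → right
(21,21,15): 15²+21² = 666 > 441 = 21² → acute
2 of the 6 are right.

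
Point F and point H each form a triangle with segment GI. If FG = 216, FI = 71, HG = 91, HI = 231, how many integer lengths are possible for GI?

From triangle FGI: 145 < GI < 287.
From triangle HGI: 140 < GI < 322.
Intersection: 145 < GI < 287, so integers 146 through 286: 141 values.

141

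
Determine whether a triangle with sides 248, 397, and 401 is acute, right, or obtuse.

Compare the square of the longest side to the sum of squares of the other two: 248² + 397² = 219113 > 160801 = 401².

acute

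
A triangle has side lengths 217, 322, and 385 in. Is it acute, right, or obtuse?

Compare the square of the longest side to the sum of squares of the other two: 217² + 322² = 150773 > 148225 = 385².

acute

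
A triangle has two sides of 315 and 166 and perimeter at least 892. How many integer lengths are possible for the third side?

70

Triangle inequality: 149 < x < 481. Perimeter ≥ 892 gives x ≥ 892 − 315 − 166 = 411.
So 411 ≤ x < 481; integers 411 through 480: 70 values.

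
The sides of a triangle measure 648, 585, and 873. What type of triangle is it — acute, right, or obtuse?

Compare the square of the longest side to the sum of squares of the other two: 585² + 648² = 762129 = 873².

right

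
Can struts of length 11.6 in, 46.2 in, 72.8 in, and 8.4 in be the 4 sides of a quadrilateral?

No

For a quadrilateral, each side must be shorter than the sum of the others.
Here the longest side is 72.8, but the remaining 3 sides sum to only 66.2.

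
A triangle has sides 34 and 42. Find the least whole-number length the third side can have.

9

The third side must be strictly greater than |34 − 42| = 8.
The smallest integer above 8 is 9.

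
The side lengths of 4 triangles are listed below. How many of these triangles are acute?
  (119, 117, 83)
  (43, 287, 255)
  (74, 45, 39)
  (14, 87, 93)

(119,117,83): 83²+117² = 20578 > 14161 = 119² → acute
(43,287,255): 43²+255² = 66874 < 82369 = 287² → obtuse
(74,45,39): 39²+45² = 3546 < 5476 = 74² → obtuse
(14,87,93): 14²+87² = 7765 < 8649 = 93² → obtuse
1 of the 4 is acute.

1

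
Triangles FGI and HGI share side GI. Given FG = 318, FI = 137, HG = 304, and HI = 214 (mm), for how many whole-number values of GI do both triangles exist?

From triangle FGI: 181 < GI < 455.
From triangle HGI: 90 < GI < 518.
Intersection: 181 < GI < 455, so integers 182 through 454: 273 values.

273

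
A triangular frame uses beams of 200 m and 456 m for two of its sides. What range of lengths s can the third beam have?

By the triangle inequality, s must be less than 200 + 456 = 656 and greater than |200 − 456| = 256.

256 < s < 656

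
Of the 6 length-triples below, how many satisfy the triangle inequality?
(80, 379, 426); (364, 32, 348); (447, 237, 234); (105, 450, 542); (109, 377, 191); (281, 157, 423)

5

(80,379,426): 80+379 > 426 → valid
(32,348,364): 32+348 > 364 → valid
(234,237,447): 234+237 > 447 → valid
(105,450,542): 105+450 > 542 → valid
(109,191,377): 109+191 ≤ 377 → not valid
(157,281,423): 157+281 > 423 → valid
5 of the 6 triples form a triangle.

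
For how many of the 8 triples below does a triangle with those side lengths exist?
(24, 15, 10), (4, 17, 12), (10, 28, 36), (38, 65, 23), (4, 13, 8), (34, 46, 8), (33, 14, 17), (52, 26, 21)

(10,15,24): 10+15 > 24 → valid
(4,12,17): 4+12 ≤ 17 → not valid
(10,28,36): 10+28 > 36 → valid
(23,38,65): 23+38 ≤ 65 → not valid
(4,8,13): 4+8 ≤ 13 → not valid
(8,34,46): 8+34 ≤ 46 → not valid
(14,17,33): 14+17 ≤ 33 → not valid
(21,26,52): 21+26 ≤ 52 → not valid
2 of the 8 triples form a triangle.

2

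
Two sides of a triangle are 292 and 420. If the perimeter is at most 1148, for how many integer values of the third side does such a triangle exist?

308

Triangle inequality: 128 < x < 712. Perimeter ≤ 1148 gives x ≤ 1148 − 292 − 420 = 436.
So 128 < x ≤ 436; integers 129 through 436: 308 values.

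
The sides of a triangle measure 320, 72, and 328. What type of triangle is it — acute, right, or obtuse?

Compare the square of the longest side to the sum of squares of the other two: 72² + 320² = 107584 = 328².

right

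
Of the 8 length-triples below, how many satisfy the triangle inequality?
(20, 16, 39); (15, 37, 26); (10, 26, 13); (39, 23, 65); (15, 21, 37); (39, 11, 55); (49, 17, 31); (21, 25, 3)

1

(16,20,39): 16+20 ≤ 39 → not valid
(15,26,37): 15+26 > 37 → valid
(10,13,26): 10+13 ≤ 26 → not valid
(23,39,65): 23+39 ≤ 65 → not valid
(15,21,37): 15+21 ≤ 37 → not valid
(11,39,55): 11+39 ≤ 55 → not valid
(17,31,49): 17+31 ≤ 49 → not valid
(3,21,25): 3+21 ≤ 25 → not valid
1 of the 8 triples forms a triangle.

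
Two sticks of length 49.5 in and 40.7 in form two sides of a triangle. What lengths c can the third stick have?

8.8 < c < 90.2

By the triangle inequality, c must be less than 49.5 + 40.7 = 90.2 and greater than |49.5 − 40.7| = 8.8.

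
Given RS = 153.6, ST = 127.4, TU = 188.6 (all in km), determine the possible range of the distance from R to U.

The maximum is all hops collinear in one direction: 153.6 + 127.4 + 188.6 = 469.6.
The longest hop is 188.6; the others sum to 281.0. Since 188.6 ≤ 281.0, the path can fold back on itself completely, so the minimum distance is 0.

0 ≤ RU ≤ 469.6 km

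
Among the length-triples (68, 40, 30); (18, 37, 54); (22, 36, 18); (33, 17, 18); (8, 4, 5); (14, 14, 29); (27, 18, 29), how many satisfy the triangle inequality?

(30,40,68): 30+40 > 68 → valid
(18,37,54): 18+37 > 54 → valid
(18,22,36): 18+22 > 36 → valid
(17,18,33): 17+18 > 33 → valid
(4,5,8): 4+5 > 8 → valid
(14,14,29): 14+14 ≤ 29 → not valid
(18,27,29): 18+27 > 29 → valid
6 of the 7 triples form a triangle.

6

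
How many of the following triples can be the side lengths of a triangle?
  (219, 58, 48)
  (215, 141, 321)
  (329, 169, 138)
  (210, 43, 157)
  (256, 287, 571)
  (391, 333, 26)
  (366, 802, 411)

1

(48,58,219): 48+58 ≤ 219 → not valid
(141,215,321): 141+215 > 321 → valid
(138,169,329): 138+169 ≤ 329 → not valid
(43,157,210): 43+157 ≤ 210 → not valid
(256,287,571): 256+287 ≤ 571 → not valid
(26,333,391): 26+333 ≤ 391 → not valid
(366,411,802): 366+411 ≤ 802 → not valid
1 of the 7 triples forms a triangle.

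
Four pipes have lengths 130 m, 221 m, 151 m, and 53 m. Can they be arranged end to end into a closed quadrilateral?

A quadrilateral exists iff every side is shorter than the sum of the others — equivalently, the longest side is less than the sum of the rest.
Longest side 221 < 334 (sum of the remaining 3), so yes.

Yes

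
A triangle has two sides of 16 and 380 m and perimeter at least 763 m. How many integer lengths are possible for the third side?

29

Triangle inequality: 364 < x < 396. Perimeter ≥ 763 gives x ≥ 763 − 16 − 380 = 367.
So 367 ≤ x < 396; integers 367 through 395: 29 values.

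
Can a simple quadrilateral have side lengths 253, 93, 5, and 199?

Yes

A quadrilateral exists iff every side is shorter than the sum of the others — equivalently, the longest side is less than the sum of the rest.
Longest side 253 < 297 (sum of the remaining 3), so yes.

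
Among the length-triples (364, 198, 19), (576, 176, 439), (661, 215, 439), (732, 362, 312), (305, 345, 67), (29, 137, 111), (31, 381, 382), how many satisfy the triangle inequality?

(19,198,364): 19+198 ≤ 364 → not valid
(176,439,576): 176+439 > 576 → valid
(215,439,661): 215+439 ≤ 661 → not valid
(312,362,732): 312+362 ≤ 732 → not valid
(67,305,345): 67+305 > 345 → valid
(29,111,137): 29+111 > 137 → valid
(31,381,382): 31+381 > 382 → valid
4 of the 7 triples form a triangle.

4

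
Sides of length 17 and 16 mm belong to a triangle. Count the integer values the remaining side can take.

The third side lies in the open interval (1, 33).
Integers from 2 to 32 inclusive: 32 − 2 + 1 = 31.

31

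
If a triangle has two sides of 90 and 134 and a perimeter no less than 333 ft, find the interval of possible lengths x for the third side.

Triangle inequality alone gives 44 < x < 224.
The perimeter condition gives x ≥ 333 − 90 − 134 = 109.
Intersecting the two: 109 ≤ x < 224.

109 ≤ x < 224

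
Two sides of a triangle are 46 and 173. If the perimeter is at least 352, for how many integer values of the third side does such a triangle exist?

86

Triangle inequality: 127 < x < 219. Perimeter ≥ 352 gives x ≥ 352 − 46 − 173 = 133.
So 133 ≤ x < 219; integers 133 through 218: 86 values.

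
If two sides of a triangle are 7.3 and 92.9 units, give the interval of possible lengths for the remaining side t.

85.6 < t < 100.2 (units)

By the triangle inequality, t must be less than 7.3 + 92.9 = 100.2 and greater than |7.3 − 92.9| = 85.6.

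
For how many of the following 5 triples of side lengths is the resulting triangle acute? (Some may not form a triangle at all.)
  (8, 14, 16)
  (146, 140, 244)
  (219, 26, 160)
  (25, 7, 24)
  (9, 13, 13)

2

(8,14,16): 8²+14² = 260 > 256 = 16² → acute
(146,140,244): 140²+146² = 40916 < 59536 = 244² → obtuse
(219,26,160): 26+160 ≤ 219, not a triangle
(25,7,24): 7²+24² = 625 = 25² → right
(9,13,13): 9²+13² = 250 > 169 = 13² → acute
2 of the 5 are acute.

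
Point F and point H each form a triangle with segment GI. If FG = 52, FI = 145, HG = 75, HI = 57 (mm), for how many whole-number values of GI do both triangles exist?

From triangle FGI: 93 < GI < 197.
From triangle HGI: 18 < GI < 132.
Intersection: 93 < GI < 132, so integers 94 through 131: 38 values.

38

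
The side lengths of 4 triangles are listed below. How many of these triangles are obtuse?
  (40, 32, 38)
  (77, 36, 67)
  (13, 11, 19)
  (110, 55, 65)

3

(40,32,38): 32²+38² = 2468 > 1600 = 40² → acute
(77,36,67): 36²+67² = 5785 < 5929 = 77² → obtuse
(13,11,19): 11²+13² = 290 < 361 = 19² → obtuse
(110,55,65): 55²+65² = 7250 < 12100 = 110² → obtuse
3 of the 4 are obtuse.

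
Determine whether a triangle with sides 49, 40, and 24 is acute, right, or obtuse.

Compare the square of the longest side to the sum of squares of the other two: 24² + 40² = 2176 < 2401 = 49².

obtuse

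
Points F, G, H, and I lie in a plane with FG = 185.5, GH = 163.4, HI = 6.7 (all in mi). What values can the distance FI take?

The maximum is all hops collinear in one direction: 185.5 + 163.4 + 6.7 = 355.6.
The longest hop is 185.5; the others sum to 170.1. Folding the others back against it leaves at least 185.5 − 170.1 = 15.4.

15.4 ≤ FI ≤ 355.6 mi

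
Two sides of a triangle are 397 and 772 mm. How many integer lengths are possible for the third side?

793

The third side lies in the open interval (375, 1169).
Integers from 376 to 1168 inclusive: 1168 − 376 + 1 = 793.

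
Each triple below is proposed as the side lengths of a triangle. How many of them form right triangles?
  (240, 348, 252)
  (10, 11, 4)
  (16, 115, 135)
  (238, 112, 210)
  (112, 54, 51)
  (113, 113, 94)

(240,348,252): 240²+252² = 121104 = 348² → right
(10,11,4): 4²+10² = 116 < 121 = 11² → obtuse
(16,115,135): 16+115 ≤ 135, not a triangle
(238,112,210): 112²+210² = 56644 = 238² → right
(112,54,51): 51+54 ≤ 112, not a triangle
(113,113,94): 94²+113² = 21605 > 12769 = 113² → acute
2 of the 6 are right.

2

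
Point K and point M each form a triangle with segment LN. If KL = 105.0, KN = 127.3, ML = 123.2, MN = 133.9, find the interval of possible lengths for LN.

From triangle KLN: |105.0 − 127.3| < LN < 105.0 + 127.3, i.e. 22.3 < LN < 232.3.
From triangle MLN: 10.7 < LN < 257.1.
Both must hold, so LN lies in the intersection.

22.3 < LN < 232.3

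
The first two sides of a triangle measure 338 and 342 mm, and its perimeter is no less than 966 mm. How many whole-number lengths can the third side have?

394

Triangle inequality: 4 < x < 680. Perimeter ≥ 966 gives x ≥ 966 − 338 − 342 = 286.
So 286 ≤ x < 680; integers 286 through 679: 394 values.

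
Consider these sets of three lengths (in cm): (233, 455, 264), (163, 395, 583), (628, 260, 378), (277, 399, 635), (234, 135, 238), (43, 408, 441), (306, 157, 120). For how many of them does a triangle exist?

5

(233,264,455): 233+264 > 455 → valid
(163,395,583): 163+395 ≤ 583 → not valid
(260,378,628): 260+378 > 628 → valid
(277,399,635): 277+399 > 635 → valid
(135,234,238): 135+234 > 238 → valid
(43,408,441): 43+408 > 441 → valid
(120,157,306): 120+157 ≤ 306 → not valid
5 of the 7 triples form a triangle.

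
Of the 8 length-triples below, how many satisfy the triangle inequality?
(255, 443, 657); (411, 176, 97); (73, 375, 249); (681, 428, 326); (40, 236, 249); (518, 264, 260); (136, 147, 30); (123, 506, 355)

5

(255,443,657): 255+443 > 657 → valid
(97,176,411): 97+176 ≤ 411 → not valid
(73,249,375): 73+249 ≤ 375 → not valid
(326,428,681): 326+428 > 681 → valid
(40,236,249): 40+236 > 249 → valid
(260,264,518): 260+264 > 518 → valid
(30,136,147): 30+136 > 147 → valid
(123,355,506): 123+355 ≤ 506 → not valid
5 of the 8 triples form a triangle.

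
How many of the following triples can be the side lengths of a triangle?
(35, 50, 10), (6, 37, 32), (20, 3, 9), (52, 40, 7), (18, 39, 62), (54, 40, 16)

(10,35,50): 10+35 ≤ 50 → not valid
(6,32,37): 6+32 > 37 → valid
(3,9,20): 3+9 ≤ 20 → not valid
(7,40,52): 7+40 ≤ 52 → not valid
(18,39,62): 18+39 ≤ 62 → not valid
(16,40,54): 16+40 > 54 → valid
2 of the 6 triples form a triangle.

2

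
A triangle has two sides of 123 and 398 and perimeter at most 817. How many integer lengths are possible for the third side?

21

Triangle inequality: 275 < x < 521. Perimeter ≤ 817 gives x ≤ 817 − 123 − 398 = 296.
So 275 < x ≤ 296; integers 276 through 296: 21 values.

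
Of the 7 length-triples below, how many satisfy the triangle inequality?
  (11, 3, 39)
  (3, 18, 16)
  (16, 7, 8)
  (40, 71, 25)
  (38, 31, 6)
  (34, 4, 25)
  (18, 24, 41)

2

(3,11,39): 3+11 ≤ 39 → not valid
(3,16,18): 3+16 > 18 → valid
(7,8,16): 7+8 ≤ 16 → not valid
(25,40,71): 25+40 ≤ 71 → not valid
(6,31,38): 6+31 ≤ 38 → not valid
(4,25,34): 4+25 ≤ 34 → not valid
(18,24,41): 18+24 > 41 → valid
2 of the 7 triples form a triangle.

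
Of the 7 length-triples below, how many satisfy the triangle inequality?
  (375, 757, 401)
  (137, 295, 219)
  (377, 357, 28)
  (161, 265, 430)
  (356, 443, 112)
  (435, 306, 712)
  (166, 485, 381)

(375,401,757): 375+401 > 757 → valid
(137,219,295): 137+219 > 295 → valid
(28,357,377): 28+357 > 377 → valid
(161,265,430): 161+265 ≤ 430 → not valid
(112,356,443): 112+356 > 443 → valid
(306,435,712): 306+435 > 712 → valid
(166,381,485): 166+381 > 485 → valid
6 of the 7 triples form a triangle.

6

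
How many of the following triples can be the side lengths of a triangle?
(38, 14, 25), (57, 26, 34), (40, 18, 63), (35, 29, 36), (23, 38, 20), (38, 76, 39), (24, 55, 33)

(14,25,38): 14+25 > 38 → valid
(26,34,57): 26+34 > 57 → valid
(18,40,63): 18+40 ≤ 63 → not valid
(29,35,36): 29+35 > 36 → valid
(20,23,38): 20+23 > 38 → valid
(38,39,76): 38+39 > 76 → valid
(24,33,55): 24+33 > 55 → valid
6 of the 7 triples form a triangle.

6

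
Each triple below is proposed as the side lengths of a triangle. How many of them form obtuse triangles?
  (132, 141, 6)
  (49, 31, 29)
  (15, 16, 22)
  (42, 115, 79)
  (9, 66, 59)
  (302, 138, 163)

(132,141,6): 6+132 ≤ 141, not a triangle
(49,31,29): 29²+31² = 1802 < 2401 = 49² → obtuse
(15,16,22): 15²+16² = 481 < 484 = 22² → obtuse
(42,115,79): 42²+79² = 8005 < 13225 = 115² → obtuse
(9,66,59): 9²+59² = 3562 < 4356 = 66² → obtuse
(302,138,163): 138+163 ≤ 302, not a triangle
4 of the 6 are obtuse.

4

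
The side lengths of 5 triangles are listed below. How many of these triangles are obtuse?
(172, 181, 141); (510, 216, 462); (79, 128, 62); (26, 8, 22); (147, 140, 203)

(172,181,141): 141²+172² = 49465 > 32761 = 181² → acute
(510,216,462): 216²+462² = 260100 = 510² → right
(79,128,62): 62²+79² = 10085 < 16384 = 128² → obtuse
(26,8,22): 8²+22² = 548 < 676 = 26² → obtuse
(147,140,203): 140²+147² = 41209 = 203² → right
2 of the 5 are obtuse.

2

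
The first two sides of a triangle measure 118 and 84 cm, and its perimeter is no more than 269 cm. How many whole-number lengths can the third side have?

33

Triangle inequality: 34 < x < 202. Perimeter ≤ 269 gives x ≤ 269 − 118 − 84 = 67.
So 34 < x ≤ 67; integers 35 through 67: 33 values.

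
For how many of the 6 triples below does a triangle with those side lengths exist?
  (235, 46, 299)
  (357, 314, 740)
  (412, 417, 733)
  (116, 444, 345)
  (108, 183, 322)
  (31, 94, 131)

(46,235,299): 46+235 ≤ 299 → not valid
(314,357,740): 314+357 ≤ 740 → not valid
(412,417,733): 412+417 > 733 → valid
(116,345,444): 116+345 > 444 → valid
(108,183,322): 108+183 ≤ 322 → not valid
(31,94,131): 31+94 ≤ 131 → not valid
2 of the 6 triples form a triangle.

2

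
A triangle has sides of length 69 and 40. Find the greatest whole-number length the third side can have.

108

The third side must be strictly less than 69 + 40 = 109.
The largest integer below 109 is 108.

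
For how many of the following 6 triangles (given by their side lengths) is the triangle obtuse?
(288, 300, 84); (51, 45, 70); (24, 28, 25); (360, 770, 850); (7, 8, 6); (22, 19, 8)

(288,300,84): 84²+288² = 90000 = 300² → right
(51,45,70): 45²+51² = 4626 < 4900 = 70² → obtuse
(24,28,25): 24²+25² = 1201 > 784 = 28² → acute
(360,770,850): 360²+770² = 722500 = 850² → right
(7,8,6): 6²+7² = 85 > 64 = 8² → acute
(22,19,8): 8²+19² = 425 < 484 = 22² → obtuse
2 of the 6 are obtuse.

2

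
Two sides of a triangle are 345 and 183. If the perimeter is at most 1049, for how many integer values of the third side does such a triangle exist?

Triangle inequality: 162 < x < 528. Perimeter ≤ 1049 gives x ≤ 1049 − 345 − 183 = 521.
So 162 < x ≤ 521; integers 163 through 521: 359 values.

359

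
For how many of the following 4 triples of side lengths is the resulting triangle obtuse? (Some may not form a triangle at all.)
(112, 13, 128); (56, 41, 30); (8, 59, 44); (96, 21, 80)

2

(112,13,128): 13+112 ≤ 128, not a triangle
(56,41,30): 30²+41² = 2581 < 3136 = 56² → obtuse
(8,59,44): 8+44 ≤ 59, not a triangle
(96,21,80): 21²+80² = 6841 < 9216 = 96² → obtuse
2 of the 4 are obtuse.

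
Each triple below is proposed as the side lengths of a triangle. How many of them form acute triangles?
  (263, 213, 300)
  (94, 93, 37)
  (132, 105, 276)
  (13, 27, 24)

(263,213,300): 213²+263² = 114538 > 90000 = 300² → acute
(94,93,37): 37²+93² = 10018 > 8836 = 94² → acute
(132,105,276): 105+132 ≤ 276, not a triangle
(13,27,24): 13²+24² = 745 > 729 = 27² → acute
3 of the 4 are acute.

3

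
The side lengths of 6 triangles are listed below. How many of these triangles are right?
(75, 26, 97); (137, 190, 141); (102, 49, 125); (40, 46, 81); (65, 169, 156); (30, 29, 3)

(75,26,97): 26²+75² = 6301 < 9409 = 97² → obtuse
(137,190,141): 137²+141² = 38650 > 36100 = 190² → acute
(102,49,125): 49²+102² = 12805 < 15625 = 125² → obtuse
(40,46,81): 40²+46² = 3716 < 6561 = 81² → obtuse
(65,169,156): 65²+156² = 28561 = 169² → right
(30,29,3): 3²+29² = 850 < 900 = 30² → obtuse
1 of the 6 is right.

1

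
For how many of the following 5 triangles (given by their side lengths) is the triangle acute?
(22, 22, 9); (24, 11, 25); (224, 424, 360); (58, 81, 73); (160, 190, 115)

4

(22,22,9): 9²+22² = 565 > 484 = 22² → acute
(24,11,25): 11²+24² = 697 > 625 = 25² → acute
(224,424,360): 224²+360² = 179776 = 424² → right
(58,81,73): 58²+73² = 8693 > 6561 = 81² → acute
(160,190,115): 115²+160² = 38825 > 36100 = 190² → acute
4 of the 5 are acute.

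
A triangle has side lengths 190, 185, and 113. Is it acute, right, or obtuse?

acute

Compare the square of the longest side to the sum of squares of the other two: 113² + 185² = 46994 > 36100 = 190².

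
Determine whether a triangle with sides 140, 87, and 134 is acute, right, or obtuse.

Compare the square of the longest side to the sum of squares of the other two: 87² + 134² = 25525 > 19600 = 140².

acute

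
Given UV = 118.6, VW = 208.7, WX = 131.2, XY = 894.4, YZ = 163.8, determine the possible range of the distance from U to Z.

272.1 ≤ UZ ≤ 1516.7

The maximum is all hops collinear in one direction: 118.6 + 208.7 + 131.2 + 894.4 + 163.8 = 1516.7.
The longest hop is 894.4; the others sum to 622.3. Folding the others back against it leaves at least 894.4 − 622.3 = 272.1.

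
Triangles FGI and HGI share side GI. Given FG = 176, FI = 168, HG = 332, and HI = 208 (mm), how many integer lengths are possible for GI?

From triangle FGI: 8 < GI < 344.
From triangle HGI: 124 < GI < 540.
Intersection: 124 < GI < 344, so integers 125 through 343: 219 values.

219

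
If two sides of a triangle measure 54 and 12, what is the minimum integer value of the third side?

43

The third side must be strictly greater than |54 − 12| = 42.
The smallest integer above 42 is 43.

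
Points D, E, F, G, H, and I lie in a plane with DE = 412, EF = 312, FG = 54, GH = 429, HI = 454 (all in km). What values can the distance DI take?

0 ≤ DI ≤ 1661 km

The maximum is all hops collinear in one direction: 412 + 312 + 54 + 429 + 454 = 1661.
The longest hop is 454; the others sum to 1207. Since 454 ≤ 1207, the path can fold back on itself completely, so the minimum distance is 0.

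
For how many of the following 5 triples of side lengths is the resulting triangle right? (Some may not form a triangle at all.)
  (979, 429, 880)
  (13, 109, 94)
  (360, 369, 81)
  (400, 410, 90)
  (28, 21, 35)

(979,429,880): 429²+880² = 958441 = 979² → right
(13,109,94): 13+94 ≤ 109, not a triangle
(360,369,81): 81²+360² = 136161 = 369² → right
(400,410,90): 90²+400² = 168100 = 410² → right
(28,21,35): 21²+28² = 1225 = 35² → right
4 of the 5 are right.

4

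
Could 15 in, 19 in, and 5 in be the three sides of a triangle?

The longest side is 19, and the other two sum to 20.
Since 20 > 19, the triangle inequality holds.

Yes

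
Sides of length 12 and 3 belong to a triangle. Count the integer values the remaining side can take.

5

The third side lies in the open interval (9, 15).
Integers from 10 to 14 inclusive: 14 − 10 + 1 = 5.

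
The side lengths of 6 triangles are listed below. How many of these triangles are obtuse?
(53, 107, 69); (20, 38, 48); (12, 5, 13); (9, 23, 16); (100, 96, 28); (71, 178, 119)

(53,107,69): 53²+69² = 7570 < 11449 = 107² → obtuse
(20,38,48): 20²+38² = 1844 < 2304 = 48² → obtuse
(12,5,13): 5²+12² = 169 = 13² → right
(9,23,16): 9²+16² = 337 < 529 = 23² → obtuse
(100,96,28): 28²+96² = 10000 = 100² → right
(71,178,119): 71²+119² = 19202 < 31684 = 178² → obtuse
4 of the 6 are obtuse.

4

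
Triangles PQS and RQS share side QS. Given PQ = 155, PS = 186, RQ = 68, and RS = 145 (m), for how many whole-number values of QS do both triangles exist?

135

From triangle PQS: 31 < QS < 341.
From triangle RQS: 77 < QS < 213.
Intersection: 77 < QS < 213, so integers 78 through 212: 135 values.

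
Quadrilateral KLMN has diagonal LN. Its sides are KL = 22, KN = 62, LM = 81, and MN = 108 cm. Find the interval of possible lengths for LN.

40 < LN < 84

From triangle KLN: |22 − 62| < LN < 22 + 62, i.e. 40 < LN < 84.
From triangle MLN: 27 < LN < 189.
Both must hold, so LN lies in the intersection.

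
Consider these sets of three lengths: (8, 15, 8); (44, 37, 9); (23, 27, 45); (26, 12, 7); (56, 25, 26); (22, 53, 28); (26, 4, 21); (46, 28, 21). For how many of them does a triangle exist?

(8,8,15): 8+8 > 15 → valid
(9,37,44): 9+37 > 44 → valid
(23,27,45): 23+27 > 45 → valid
(7,12,26): 7+12 ≤ 26 → not valid
(25,26,56): 25+26 ≤ 56 → not valid
(22,28,53): 22+28 ≤ 53 → not valid
(4,21,26): 4+21 ≤ 26 → not valid
(21,28,46): 21+28 > 46 → valid
4 of the 8 triples form a triangle.

4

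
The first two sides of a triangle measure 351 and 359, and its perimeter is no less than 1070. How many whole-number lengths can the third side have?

350

Triangle inequality: 8 < x < 710. Perimeter ≥ 1070 gives x ≥ 1070 − 351 − 359 = 360.
So 360 ≤ x < 710; integers 360 through 709: 350 values.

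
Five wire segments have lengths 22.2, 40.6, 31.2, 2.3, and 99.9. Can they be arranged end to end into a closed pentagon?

No

For a pentagon, each side must be shorter than the sum of the others.
Here the longest side is 99.9, but the remaining 4 sides sum to only 96.3.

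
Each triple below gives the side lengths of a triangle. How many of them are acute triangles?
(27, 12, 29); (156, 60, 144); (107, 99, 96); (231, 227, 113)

(27,12,29): 12²+27² = 873 > 841 = 29² → acute
(156,60,144): 60²+144² = 24336 = 156² → right
(107,99,96): 96²+99² = 19017 > 11449 = 107² → acute
(231,227,113): 113²+227² = 64298 > 53361 = 231² → acute
3 of the 4 are acute.

3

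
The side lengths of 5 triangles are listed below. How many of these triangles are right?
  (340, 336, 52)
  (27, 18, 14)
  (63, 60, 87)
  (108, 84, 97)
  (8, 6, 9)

(340,336,52): 52²+336² = 115600 = 340² → right
(27,18,14): 14²+18² = 520 < 729 = 27² → obtuse
(63,60,87): 60²+63² = 7569 = 87² → right
(108,84,97): 84²+97² = 16465 > 11664 = 108² → acute
(8,6,9): 6²+8² = 100 > 81 = 9² → acute
2 of the 5 are right.

2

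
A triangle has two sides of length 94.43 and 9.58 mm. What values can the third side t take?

84.85 < t < 104.01

By the triangle inequality, t must be less than 94.43 + 9.58 = 104.01 and greater than |94.43 − 9.58| = 84.85.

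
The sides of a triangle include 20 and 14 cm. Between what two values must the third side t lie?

6 < t < 34 (cm)

By the triangle inequality, t must be less than 20 + 14 = 34 and greater than |20 − 14| = 6.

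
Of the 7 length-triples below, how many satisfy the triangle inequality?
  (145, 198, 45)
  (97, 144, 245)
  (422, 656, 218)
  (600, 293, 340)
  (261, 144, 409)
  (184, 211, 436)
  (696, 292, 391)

1

(45,145,198): 45+145 ≤ 198 → not valid
(97,144,245): 97+144 ≤ 245 → not valid
(218,422,656): 218+422 ≤ 656 → not valid
(293,340,600): 293+340 > 600 → valid
(144,261,409): 144+261 ≤ 409 → not valid
(184,211,436): 184+211 ≤ 436 → not valid
(292,391,696): 292+391 ≤ 696 → not valid
1 of the 7 triples forms a triangle.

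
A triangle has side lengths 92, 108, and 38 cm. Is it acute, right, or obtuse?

obtuse

Compare the square of the longest side to the sum of squares of the other two: 38² + 92² = 9908 < 11664 = 108².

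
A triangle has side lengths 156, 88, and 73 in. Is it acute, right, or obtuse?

obtuse

Compare the square of the longest side to the sum of squares of the other two: 73² + 88² = 13073 < 24336 = 156².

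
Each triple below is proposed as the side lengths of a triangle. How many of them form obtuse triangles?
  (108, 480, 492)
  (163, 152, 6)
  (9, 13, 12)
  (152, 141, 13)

1

(108,480,492): 108²+480² = 242064 = 492² → right
(163,152,6): 6+152 ≤ 163, not a triangle
(9,13,12): 9²+12² = 225 > 169 = 13² → acute
(152,141,13): 13²+141² = 20050 < 23104 = 152² → obtuse
1 of the 4 is obtuse.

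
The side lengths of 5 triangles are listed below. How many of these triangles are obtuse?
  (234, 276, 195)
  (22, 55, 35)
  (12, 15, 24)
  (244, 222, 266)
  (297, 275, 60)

3

(234,276,195): 195²+234² = 92781 > 76176 = 276² → acute
(22,55,35): 22²+35² = 1709 < 3025 = 55² → obtuse
(12,15,24): 12²+15² = 369 < 576 = 24² → obtuse
(244,222,266): 222²+244² = 108820 > 70756 = 266² → acute
(297,275,60): 60²+275² = 79225 < 88209 = 297² → obtuse
3 of the 5 are obtuse.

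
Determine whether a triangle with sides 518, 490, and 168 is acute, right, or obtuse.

Compare the square of the longest side to the sum of squares of the other two: 168² + 490² = 268324 = 518².

right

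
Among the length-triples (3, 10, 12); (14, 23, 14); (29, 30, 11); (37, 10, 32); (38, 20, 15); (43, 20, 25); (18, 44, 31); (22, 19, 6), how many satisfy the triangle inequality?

7

(3,10,12): 3+10 > 12 → valid
(14,14,23): 14+14 > 23 → valid
(11,29,30): 11+29 > 30 → valid
(10,32,37): 10+32 > 37 → valid
(15,20,38): 15+20 ≤ 38 → not valid
(20,25,43): 20+25 > 43 → valid
(18,31,44): 18+31 > 44 → valid
(6,19,22): 6+19 > 22 → valid
7 of the 8 triples form a triangle.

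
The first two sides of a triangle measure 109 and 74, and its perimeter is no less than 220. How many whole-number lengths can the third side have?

Triangle inequality: 35 < x < 183. Perimeter ≥ 220 gives x ≥ 220 − 109 − 74 = 37.
So 37 ≤ x < 183; integers 37 through 182: 146 values.

146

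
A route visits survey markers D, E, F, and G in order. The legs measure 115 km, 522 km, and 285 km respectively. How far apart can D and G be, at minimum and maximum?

The maximum is all hops collinear in one direction: 115 + 522 + 285 = 922.
The longest hop is 522; the others sum to 400. Folding the others back against it leaves at least 522 − 400 = 122.

122 ≤ DG ≤ 922 km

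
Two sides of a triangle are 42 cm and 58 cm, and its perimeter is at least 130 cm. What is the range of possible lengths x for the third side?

Triangle inequality alone gives 16 < x < 100.
The perimeter condition gives x ≥ 130 − 42 − 58 = 30.
Intersecting the two: 30 ≤ x < 100.

30 ≤ x < 100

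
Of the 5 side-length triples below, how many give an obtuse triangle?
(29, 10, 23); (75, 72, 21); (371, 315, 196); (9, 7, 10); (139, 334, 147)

(29,10,23): 10²+23² = 629 < 841 = 29² → obtuse
(75,72,21): 21²+72² = 5625 = 75² → right
(371,315,196): 196²+315² = 137641 = 371² → right
(9,7,10): 7²+9² = 130 > 100 = 10² → acute
(139,334,147): 139+147 ≤ 334, not a triangle
1 of the 5 is obtuse.

1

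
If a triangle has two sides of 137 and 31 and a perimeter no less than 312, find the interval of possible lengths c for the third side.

Triangle inequality alone gives 106 < c < 168.
The perimeter condition gives c ≥ 312 − 137 − 31 = 144.
Intersecting the two: 144 ≤ c < 168.

144 ≤ c < 168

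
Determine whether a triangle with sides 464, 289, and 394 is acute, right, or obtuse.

Compare the square of the longest side to the sum of squares of the other two: 289² + 394² = 238757 > 215296 = 464².

acute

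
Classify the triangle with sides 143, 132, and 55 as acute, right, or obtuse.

Compare the square of the longest side to the sum of squares of the other two: 55² + 132² = 20449 = 143².

right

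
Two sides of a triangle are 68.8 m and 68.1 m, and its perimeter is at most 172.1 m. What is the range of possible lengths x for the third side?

0.7 < x ≤ 35.2

Triangle inequality alone gives 0.7 < x < 136.9.
The perimeter condition gives x ≤ 172.1 − 68.8 − 68.1 = 35.2.
Intersecting the two: 0.7 < x ≤ 35.2.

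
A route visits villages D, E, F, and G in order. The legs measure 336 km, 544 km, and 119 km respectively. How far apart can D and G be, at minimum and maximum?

89 ≤ DG ≤ 999 km

The maximum is all hops collinear in one direction: 336 + 544 + 119 = 999.
The longest hop is 544; the others sum to 455. Folding the others back against it leaves at least 544 − 455 = 89.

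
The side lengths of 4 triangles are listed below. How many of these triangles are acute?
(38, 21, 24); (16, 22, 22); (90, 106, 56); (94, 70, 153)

1

(38,21,24): 21²+24² = 1017 < 1444 = 38² → obtuse
(16,22,22): 16²+22² = 740 > 484 = 22² → acute
(90,106,56): 56²+90² = 11236 = 106² → right
(94,70,153): 70²+94² = 13736 < 23409 = 153² → obtuse
1 of the 4 is acute.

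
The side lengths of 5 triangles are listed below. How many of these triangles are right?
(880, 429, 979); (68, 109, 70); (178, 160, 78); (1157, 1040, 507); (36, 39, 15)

(880,429,979): 429²+880² = 958441 = 979² → right
(68,109,70): 68²+70² = 9524 < 11881 = 109² → obtuse
(178,160,78): 78²+160² = 31684 = 178² → right
(1157,1040,507): 507²+1040² = 1338649 = 1157² → right
(36,39,15): 15²+36² = 1521 = 39² → right
4 of the 5 are right.

4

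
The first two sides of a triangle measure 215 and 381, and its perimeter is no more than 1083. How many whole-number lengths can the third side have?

Triangle inequality: 166 < x < 596. Perimeter ≤ 1083 gives x ≤ 1083 − 215 − 381 = 487.
So 166 < x ≤ 487; integers 167 through 487: 321 values.

321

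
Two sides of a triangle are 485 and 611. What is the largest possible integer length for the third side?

1095

The third side must be strictly less than 485 + 611 = 1096.
The largest integer below 1096 is 1095.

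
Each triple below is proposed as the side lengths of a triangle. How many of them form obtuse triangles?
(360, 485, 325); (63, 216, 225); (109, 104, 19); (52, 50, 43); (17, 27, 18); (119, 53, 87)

3

(360,485,325): 325²+360² = 235225 = 485² → right
(63,216,225): 63²+216² = 50625 = 225² → right
(109,104,19): 19²+104² = 11177 < 11881 = 109² → obtuse
(52,50,43): 43²+50² = 4349 > 2704 = 52² → acute
(17,27,18): 17²+18² = 613 < 729 = 27² → obtuse
(119,53,87): 53²+87² = 10378 < 14161 = 119² → obtuse
3 of the 6 are obtuse.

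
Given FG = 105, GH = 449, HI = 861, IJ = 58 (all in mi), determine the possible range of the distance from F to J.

The maximum is all hops collinear in one direction: 105 + 449 + 861 + 58 = 1473.
The longest hop is 861; the others sum to 612. Folding the others back against it leaves at least 861 − 612 = 249.

249 ≤ FJ ≤ 1473 mi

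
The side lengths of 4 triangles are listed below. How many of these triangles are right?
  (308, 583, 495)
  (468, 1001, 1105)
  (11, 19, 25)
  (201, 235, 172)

2

(308,583,495): 308²+495² = 339889 = 583² → right
(468,1001,1105): 468²+1001² = 1221025 = 1105² → right
(11,19,25): 11²+19² = 482 < 625 = 25² → obtuse
(201,235,172): 172²+201² = 69985 > 55225 = 235² → acute
2 of the 4 are right.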